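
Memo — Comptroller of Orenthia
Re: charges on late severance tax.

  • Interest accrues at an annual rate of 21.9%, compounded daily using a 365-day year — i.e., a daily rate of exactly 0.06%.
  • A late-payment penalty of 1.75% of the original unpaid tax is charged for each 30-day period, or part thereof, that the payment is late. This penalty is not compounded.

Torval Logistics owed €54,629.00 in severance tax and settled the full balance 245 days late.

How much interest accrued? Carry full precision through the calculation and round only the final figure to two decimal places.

Interest: €54,629.00 × ((1 + 0.0006)^245 − 1) = €54,629.00 × 0.15830290… = €8,647.9292…

€8,647.93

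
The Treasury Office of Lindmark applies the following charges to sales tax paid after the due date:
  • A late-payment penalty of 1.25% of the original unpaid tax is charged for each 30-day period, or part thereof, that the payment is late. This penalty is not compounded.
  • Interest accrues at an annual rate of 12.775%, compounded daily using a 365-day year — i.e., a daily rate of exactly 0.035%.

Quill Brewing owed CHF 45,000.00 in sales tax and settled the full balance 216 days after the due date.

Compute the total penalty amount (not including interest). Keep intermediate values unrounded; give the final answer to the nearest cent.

CHF 4,500.00

Penalty periods: ⌈216/30⌉ = 8; penalty = 8 × 1.25% × CHF 45,000.00 = CHF 4,500.00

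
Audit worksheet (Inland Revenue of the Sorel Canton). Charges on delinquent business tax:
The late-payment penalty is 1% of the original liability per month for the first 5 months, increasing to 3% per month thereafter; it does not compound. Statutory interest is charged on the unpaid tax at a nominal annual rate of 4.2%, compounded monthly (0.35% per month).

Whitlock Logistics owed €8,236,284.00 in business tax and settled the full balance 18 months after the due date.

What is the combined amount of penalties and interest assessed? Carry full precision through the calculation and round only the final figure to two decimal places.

Penalty, months 1–5: 5 × 1% × €8,236,284.00 = €411,814.20
Penalty, months 6–18: 13 × 3% × €8,236,284.00 = €3,212,150.76
Interest: €8,236,284.00 × ((1 + 0.0035)^18 − 1) = €8,236,284.00 × 0.0649097… = €534,614.7213…
Penalties + interest = €3,623,964.9600 + €534,614.7213… = €4,158,579.68

€4,158,579.68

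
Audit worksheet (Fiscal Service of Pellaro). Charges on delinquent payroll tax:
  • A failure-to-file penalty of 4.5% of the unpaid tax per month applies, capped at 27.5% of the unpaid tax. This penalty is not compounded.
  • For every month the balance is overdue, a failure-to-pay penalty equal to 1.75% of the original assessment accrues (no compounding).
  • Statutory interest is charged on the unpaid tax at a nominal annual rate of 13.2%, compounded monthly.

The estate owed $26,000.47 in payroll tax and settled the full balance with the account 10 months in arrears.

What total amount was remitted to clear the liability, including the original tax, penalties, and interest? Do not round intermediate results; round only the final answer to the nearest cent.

Failure-to-file: 10 × 4.5% × $26,000.47 = $11,700.21…, capped at 27.5% × $26,000.47 = $7,150.13…
Failure-to-pay penalty = 1.75% × $26,000.47 × 10 mo = $4,550.08…
Interest (13.2%/yr ÷ 12 = 1.1%/month): $26,000.47 × ((1 + 0.011)^10 − 1) = $3,005.8581…
Total = $26,000.47 + $11,700.2115 + $3,005.8581… = $40,706.54

$40,706.54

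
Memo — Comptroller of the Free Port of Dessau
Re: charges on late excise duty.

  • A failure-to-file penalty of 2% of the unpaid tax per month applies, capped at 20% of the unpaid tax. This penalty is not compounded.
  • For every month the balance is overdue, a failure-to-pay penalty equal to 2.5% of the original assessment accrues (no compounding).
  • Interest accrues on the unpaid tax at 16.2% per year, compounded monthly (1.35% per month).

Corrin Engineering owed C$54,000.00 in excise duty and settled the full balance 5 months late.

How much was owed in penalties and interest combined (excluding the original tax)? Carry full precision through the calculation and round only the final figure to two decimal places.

Failure-to-file: 5 × 2% × C$54,000.00 = C$5,400.00 (under the 20% cap)
Failure-to-pay penalty = 2.5% × C$54,000.00 × 5 mo = C$6,750.00
Interest: C$54,000.00 × ((1 + 0.0135)^5 − 1) = C$54,000.00 × 0.0693473… = C$3,744.7526…
Penalties + interest = C$12,150.0000 + C$3,744.7526… = C$15,894.75

C$15,894.75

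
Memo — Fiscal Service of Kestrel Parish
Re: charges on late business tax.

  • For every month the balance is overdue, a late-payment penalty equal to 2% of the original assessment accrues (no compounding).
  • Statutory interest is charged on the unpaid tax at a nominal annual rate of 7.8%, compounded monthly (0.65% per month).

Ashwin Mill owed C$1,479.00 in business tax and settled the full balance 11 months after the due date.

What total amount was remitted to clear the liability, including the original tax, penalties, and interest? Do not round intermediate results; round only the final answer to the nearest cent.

Late-payment penalty = 2% × C$1,479.00 × 11 mo = C$325.38
Interest: C$1,479.00 × ((1 + 0.0065)^11 − 1) = C$1,479.00 × 0.0738697… = C$109.2532…
Total = C$1,479.00 + C$325.3800 + C$109.2532… = C$1,913.63

C$1,913.63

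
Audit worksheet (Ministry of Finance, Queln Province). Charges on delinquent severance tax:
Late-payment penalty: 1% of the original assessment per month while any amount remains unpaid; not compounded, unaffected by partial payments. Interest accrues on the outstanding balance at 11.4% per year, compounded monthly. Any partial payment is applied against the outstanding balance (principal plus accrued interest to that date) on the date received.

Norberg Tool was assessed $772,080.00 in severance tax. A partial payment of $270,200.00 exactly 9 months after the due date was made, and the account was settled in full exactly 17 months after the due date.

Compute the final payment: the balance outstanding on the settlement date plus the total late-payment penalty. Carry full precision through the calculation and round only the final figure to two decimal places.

$746,535.38

Monthly rate = 11.4% ÷ 12 = 0.95%
Balance at month 9: $772,080.0000 × (1 + 0.0095)^9 = $840,657.7327…
After $270,200.00 payment: $840,657.7327… − $270,200.00 = $570,457.7327…
Balance at month 17: $570,457.7327… × (1 + 0.0095)^8 = $615,281.7842…
Penalty: 17 × 1% × $772,080.00 = $131,253.60
Final settlement = outstanding balance + penalty = $615,281.7842… + $131,253.60 = $746,535.38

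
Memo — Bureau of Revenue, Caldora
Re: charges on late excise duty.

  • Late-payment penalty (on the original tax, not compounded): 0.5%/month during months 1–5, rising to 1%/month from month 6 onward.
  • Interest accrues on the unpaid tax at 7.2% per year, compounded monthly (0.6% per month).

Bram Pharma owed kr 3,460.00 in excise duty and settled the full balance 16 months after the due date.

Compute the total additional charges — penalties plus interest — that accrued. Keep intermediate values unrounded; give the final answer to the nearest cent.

kr 814.63

Penalty, months 1–5: 5 × 0.5% × kr 3,460.00 = kr 86.50
Penalty, months 6–16: 11 × 1% × kr 3,460.00 = kr 380.60
Interest: kr 3,460.00 × ((1 + 0.006)^16 − 1) = kr 3,460.00 × 0.1004434… = kr 347.5340…
Penalties + interest = kr 467.1000 + kr 347.5340… = kr 814.63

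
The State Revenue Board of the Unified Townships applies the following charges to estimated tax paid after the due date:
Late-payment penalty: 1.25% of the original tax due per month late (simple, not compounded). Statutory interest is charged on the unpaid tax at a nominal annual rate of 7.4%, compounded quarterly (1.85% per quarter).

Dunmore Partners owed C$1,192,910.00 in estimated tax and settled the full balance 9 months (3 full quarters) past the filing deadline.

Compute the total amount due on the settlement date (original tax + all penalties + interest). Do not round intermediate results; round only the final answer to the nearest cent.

Late-payment penalty = 1.25% × C$1,192,910.00 × 9 mo = C$134,202.38…
Interest: C$1,192,910.00 × ((1 + 0.0185)^3 − 1) = C$1,192,910.00 × 0.0565331… = C$67,438.8784…
Total = C$1,192,910.00 + C$134,202.3750 + C$67,438.8784… = C$1,394,551.25

C$1,394,551.25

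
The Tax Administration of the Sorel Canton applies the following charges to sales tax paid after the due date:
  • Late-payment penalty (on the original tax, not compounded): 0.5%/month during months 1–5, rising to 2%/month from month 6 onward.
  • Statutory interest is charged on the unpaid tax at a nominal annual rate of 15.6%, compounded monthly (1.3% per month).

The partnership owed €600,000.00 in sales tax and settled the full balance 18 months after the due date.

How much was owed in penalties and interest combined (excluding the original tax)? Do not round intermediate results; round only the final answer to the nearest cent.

Penalty, months 1–5: 5 × 0.5% × €600,000.00 = €15,000.00
Penalty, months 6–18: 13 × 2% × €600,000.00 = €156,000.00
Interest: €600,000.00 × ((1 + 0.013)^18 − 1) = €600,000.00 × 0.2617404… = €157,044.2529…
Penalties + interest = €171,000.0000 + €157,044.2529… = €328,044.25

€328,044.25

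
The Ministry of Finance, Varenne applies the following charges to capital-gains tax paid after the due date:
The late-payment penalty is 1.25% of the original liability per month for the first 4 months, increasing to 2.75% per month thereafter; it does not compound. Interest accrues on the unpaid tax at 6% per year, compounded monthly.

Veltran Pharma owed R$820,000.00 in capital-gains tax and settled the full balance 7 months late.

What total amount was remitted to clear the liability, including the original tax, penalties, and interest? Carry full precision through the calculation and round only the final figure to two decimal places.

Penalty, months 1–4: 4 × 1.25% × R$820,000.00 = R$41,000.00
Penalty, months 5–7: 3 × 2.75% × R$820,000.00 = R$67,650.00
Interest (6%/yr ÷ 12 = 0.5%/month): R$820,000.00 × ((1 + 0.005)^7 − 1) = R$29,134.1055…
Total = R$820,000.00 + R$108,650.0000 + R$29,134.1055… = R$957,784.11

R$957,784.11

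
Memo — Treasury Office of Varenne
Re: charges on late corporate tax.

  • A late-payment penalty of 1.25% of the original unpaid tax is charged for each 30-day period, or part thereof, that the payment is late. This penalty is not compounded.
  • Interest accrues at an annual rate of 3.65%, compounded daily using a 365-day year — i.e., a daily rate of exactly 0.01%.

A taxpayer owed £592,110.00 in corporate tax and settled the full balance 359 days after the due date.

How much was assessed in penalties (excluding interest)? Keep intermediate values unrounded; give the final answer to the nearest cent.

Penalty periods: ⌈359/30⌉ = 12; penalty = 12 × 1.25% × £592,110.00 = £88,816.50

£88,816.50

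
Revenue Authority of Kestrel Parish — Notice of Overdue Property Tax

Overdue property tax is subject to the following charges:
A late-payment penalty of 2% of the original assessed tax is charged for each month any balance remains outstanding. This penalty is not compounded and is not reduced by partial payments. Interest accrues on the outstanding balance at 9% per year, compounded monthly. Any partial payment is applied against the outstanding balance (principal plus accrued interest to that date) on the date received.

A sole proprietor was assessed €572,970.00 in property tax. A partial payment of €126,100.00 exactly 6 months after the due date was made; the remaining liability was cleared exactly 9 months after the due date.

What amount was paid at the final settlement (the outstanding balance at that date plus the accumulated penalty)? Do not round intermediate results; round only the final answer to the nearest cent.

€587,002.29

Monthly rate = 9% ÷ 12 = 0.75%
Balance at month 6: €572,970.0000 × (1 + 0.0075)^6 = €599,241.9551…
After €126,100.00 payment: €599,241.9551… − €126,100.00 = €473,141.9551…
Balance at month 9: €473,141.9551… × (1 + 0.0075)^3 = €483,867.6914…
Penalty: 9 × 2% × €572,970.00 = €103,134.60
Final settlement = outstanding balance + penalty = €483,867.6914… + €103,134.60 = €587,002.29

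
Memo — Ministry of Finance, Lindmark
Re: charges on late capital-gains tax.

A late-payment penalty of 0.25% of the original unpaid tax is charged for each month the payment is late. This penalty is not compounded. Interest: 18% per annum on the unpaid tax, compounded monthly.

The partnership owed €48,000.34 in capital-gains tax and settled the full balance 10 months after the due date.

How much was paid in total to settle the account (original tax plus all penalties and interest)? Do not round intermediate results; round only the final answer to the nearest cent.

€56,906.36

Late-payment penalty = 0.25% × €48,000.34 × 10 mo = €1,200.01…
Interest (18%/yr ÷ 12 = 1.5%/month): €48,000.34 × ((1 + 0.015)^10 − 1) = €7,706.0142…
Total = €48,000.34 + €1,200.0085 + €7,706.0142… = €56,906.36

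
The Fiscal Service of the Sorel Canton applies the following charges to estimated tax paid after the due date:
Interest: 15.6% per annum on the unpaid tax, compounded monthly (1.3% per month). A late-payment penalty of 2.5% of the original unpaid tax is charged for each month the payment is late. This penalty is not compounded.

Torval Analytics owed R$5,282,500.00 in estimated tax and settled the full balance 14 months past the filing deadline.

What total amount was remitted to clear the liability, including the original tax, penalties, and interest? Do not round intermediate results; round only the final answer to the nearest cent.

R$8,178,409.05

Late-payment penalty: 14 × 2.5% × R$5,282,500.00 = R$1,848,875.00
Interest: R$5,282,500.00 × ((1 + 0.013)^14 − 1) = R$5,282,500.00 × 0.1982081… = R$1,047,034.0537…
Total = R$5,282,500.00 + R$1,848,875.0000 + R$1,047,034.0537… = R$8,178,409.05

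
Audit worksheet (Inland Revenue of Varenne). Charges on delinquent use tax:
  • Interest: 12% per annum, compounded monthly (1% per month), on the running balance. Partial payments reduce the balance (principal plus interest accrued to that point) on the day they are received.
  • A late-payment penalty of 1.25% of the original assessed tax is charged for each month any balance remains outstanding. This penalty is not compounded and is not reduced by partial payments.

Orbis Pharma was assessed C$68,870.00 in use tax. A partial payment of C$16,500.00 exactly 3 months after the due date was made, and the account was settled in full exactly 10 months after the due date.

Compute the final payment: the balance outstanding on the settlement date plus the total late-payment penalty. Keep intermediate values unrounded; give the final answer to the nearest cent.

C$66,993.84

Balance at month 3: C$68,870.0000 × (1 + 0.01)^3 = C$70,956.8299…
After C$16,500.00 payment: C$70,956.8299… − C$16,500.00 = C$54,456.8299…
Balance at month 10: C$54,456.8299… × (1 + 0.01)^7 = C$58,385.0925…
Penalty: 10 × 1.25% × C$68,870.00 = C$8,608.75
Final settlement = outstanding balance + penalty = C$58,385.0925… + C$8,608.75 = C$66,993.84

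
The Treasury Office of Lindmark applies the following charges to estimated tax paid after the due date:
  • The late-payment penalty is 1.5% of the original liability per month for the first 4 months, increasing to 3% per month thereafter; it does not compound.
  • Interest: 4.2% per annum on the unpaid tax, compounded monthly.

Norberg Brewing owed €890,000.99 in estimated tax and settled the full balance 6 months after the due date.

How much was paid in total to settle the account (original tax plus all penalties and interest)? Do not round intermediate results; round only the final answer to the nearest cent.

€1,015,655.43

Penalty, months 1–4: 4 × 1.5% × €890,000.99 = €53,400.06…
Penalty, months 5–6: 2 × 3% × €890,000.99 = €53,400.06…
Interest (4.2%/yr ÷ 12 = 0.35%/month): €890,000.99 × ((1 + 0.0035)^6 − 1) = €18,854.3237…
Total = €890,000.99 + €106,800.1188 + €18,854.3237… = €1,015,655.43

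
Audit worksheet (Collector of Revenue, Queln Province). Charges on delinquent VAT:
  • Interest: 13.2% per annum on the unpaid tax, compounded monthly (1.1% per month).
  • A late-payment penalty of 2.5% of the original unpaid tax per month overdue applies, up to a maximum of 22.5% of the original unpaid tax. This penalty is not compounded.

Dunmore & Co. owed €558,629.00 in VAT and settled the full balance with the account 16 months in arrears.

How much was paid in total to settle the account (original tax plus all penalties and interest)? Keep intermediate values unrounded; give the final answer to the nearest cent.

€791,182.19

Penalty (uncapped): 16 × 2.5% × €558,629.00 = €223,451.60; cap = 22.5% × €558,629.00 = €125,691.53… → penalty = €125,691.53…
Interest: €558,629.00 × ((1 + 0.011)^16 − 1) = €558,629.00 × 0.1912927… = €106,861.6634…
Total = €558,629.00 + €125,691.5250 + €106,861.6634… = €791,182.19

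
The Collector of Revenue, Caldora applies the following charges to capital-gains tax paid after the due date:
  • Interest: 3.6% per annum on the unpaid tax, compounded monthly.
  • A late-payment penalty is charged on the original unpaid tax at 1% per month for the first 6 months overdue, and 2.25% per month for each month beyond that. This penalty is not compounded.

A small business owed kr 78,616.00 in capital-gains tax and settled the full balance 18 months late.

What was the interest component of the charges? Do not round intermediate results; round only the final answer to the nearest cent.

kr 4,355.27

Interest (3.6%/yr ÷ 12 = 0.3%/month): kr 78,616.00 × ((1 + 0.003)^18 − 1) = kr 4,355.2700…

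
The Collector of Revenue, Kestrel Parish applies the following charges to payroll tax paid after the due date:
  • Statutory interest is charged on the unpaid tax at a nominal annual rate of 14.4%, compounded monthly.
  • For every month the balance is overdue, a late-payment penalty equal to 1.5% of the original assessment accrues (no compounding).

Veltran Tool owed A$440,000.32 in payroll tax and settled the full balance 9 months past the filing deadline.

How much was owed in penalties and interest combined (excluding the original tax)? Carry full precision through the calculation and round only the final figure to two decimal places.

Late-payment penalty: 9 × 1.5% × A$440,000.32 = A$59,400.04…
Interest (14.4%/yr ÷ 12 = 1.2%/month): A$440,000.32 × ((1 + 0.012)^9 − 1) = A$49,866.0267…
Penalties + interest = A$59,400.0432 + A$49,866.0267… = A$109,266.07

A$109,266.07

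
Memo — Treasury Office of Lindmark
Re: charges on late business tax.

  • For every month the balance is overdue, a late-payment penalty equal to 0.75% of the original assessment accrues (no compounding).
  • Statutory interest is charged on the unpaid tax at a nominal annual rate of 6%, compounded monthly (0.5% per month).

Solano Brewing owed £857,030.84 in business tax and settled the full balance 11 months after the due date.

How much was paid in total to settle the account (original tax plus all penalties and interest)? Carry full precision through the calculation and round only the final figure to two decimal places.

£976,068.85

Late-payment penalty: 11 × 0.75% × £857,030.84 = £70,705.04…
Interest: £857,030.84 × ((1 + 0.005)^11 − 1) = £857,030.84 × 0.0563958… = £48,332.9679…
Total = £857,030.84 + £70,705.0443 + £48,332.9679… = £976,068.85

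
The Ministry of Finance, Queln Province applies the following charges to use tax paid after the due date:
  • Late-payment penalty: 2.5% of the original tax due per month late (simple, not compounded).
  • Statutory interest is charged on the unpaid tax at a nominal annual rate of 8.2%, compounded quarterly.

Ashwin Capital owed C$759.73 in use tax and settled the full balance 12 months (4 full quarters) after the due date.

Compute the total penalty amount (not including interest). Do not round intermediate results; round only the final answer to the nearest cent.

Late-payment penalty: 12 × 2.5% × C$759.73 = C$227.92…

C$227.92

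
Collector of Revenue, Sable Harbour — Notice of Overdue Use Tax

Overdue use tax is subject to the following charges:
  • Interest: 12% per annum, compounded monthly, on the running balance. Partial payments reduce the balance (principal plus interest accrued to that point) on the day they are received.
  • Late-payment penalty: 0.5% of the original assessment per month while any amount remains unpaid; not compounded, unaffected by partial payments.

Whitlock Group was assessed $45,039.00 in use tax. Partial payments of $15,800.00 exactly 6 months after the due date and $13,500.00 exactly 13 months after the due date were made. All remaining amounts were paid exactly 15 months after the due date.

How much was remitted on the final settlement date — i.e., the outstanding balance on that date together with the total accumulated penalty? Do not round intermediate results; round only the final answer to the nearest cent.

$24,615.23

Monthly rate = 12% ÷ 12 = 1%
Balance at month 6: $45,039.0000 × (1 + 0.01)^6 = $47,809.8061…
After $15,800.00 payment: $47,809.8061… − $15,800.00 = $32,009.8061…
Balance at month 13: $32,009.8061… × (1 + 0.01)^7 = $34,318.8447…
After $13,500.00 payment: $34,318.8447… − $13,500.00 = $20,818.8447…
Balance at month 15: $20,818.8447… × (1 + 0.01)^2 = $21,237.3035…
Penalty: 15 × 0.5% × $45,039.00 = $3,377.93…
Final settlement = outstanding balance + penalty = $21,237.3035… + $3,377.93… = $24,615.23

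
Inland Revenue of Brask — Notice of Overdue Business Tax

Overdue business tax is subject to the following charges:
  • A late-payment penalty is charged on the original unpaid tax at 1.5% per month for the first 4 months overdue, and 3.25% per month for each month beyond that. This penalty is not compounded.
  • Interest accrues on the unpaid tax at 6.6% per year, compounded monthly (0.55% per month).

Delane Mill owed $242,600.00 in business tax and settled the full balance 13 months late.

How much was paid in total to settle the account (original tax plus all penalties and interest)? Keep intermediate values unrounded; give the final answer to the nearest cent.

$346,046.52

Penalty, months 1–4: 4 × 1.5% × $242,600.00 = $14,556.00
Penalty, months 5–13: 9 × 3.25% × $242,600.00 = $70,960.50
Interest: $242,600.00 × ((1 + 0.0055)^13 − 1) = $242,600.00 × 0.0739077… = $17,930.0187…
Total = $242,600.00 + $85,516.5000 + $17,930.0187… = $346,046.52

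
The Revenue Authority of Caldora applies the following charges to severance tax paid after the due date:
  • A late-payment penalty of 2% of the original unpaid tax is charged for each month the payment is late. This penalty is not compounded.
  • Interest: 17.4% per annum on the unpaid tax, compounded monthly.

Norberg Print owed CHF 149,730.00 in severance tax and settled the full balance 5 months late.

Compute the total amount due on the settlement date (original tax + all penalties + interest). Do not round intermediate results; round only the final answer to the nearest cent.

CHF 175,877.83

Late-payment penalty = 2% × CHF 149,730.00 × 5 mo = CHF 14,973.00
Interest (17.4%/yr ÷ 12 = 1.45%/month): CHF 149,730.00 × ((1 + 0.0145)^5 − 1) = CHF 11,174.8302…
Total = CHF 149,730.00 + CHF 14,973.0000 + CHF 11,174.8302… = CHF 175,877.83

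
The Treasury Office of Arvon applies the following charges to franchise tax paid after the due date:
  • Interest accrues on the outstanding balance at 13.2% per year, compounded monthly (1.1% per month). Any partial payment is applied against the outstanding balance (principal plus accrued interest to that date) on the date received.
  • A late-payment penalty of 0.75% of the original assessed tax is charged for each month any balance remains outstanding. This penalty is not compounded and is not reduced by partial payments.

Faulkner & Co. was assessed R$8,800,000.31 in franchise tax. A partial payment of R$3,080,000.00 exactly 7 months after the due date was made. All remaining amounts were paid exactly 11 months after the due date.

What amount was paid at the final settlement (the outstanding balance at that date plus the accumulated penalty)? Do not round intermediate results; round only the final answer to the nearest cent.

R$7,433,567.64

Balance at month 7: R$8,800,000.3100 × (1 + 0.011)^7 = R$9,500,375.6220…
After R$3,080,000.00 payment: R$9,500,375.6220… − R$3,080,000.00 = R$6,420,375.6220…
Balance at month 11: R$6,420,375.6220… × (1 + 0.011)^4 = R$6,707,567.6181…
Penalty: 11 × 0.75% × R$8,800,000.31 = R$726,000.03…
Final settlement = outstanding balance + penalty = R$6,707,567.6181… + R$726,000.03… = R$7,433,567.64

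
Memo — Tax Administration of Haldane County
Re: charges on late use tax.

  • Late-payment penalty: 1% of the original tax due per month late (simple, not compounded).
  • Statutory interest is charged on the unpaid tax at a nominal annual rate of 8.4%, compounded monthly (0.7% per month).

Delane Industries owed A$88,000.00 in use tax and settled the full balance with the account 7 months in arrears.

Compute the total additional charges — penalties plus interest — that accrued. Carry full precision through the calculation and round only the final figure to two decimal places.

Late-payment penalty: 7 × 1% × A$88,000.00 = A$6,160.00
Interest: A$88,000.00 × ((1 + 0.007)^7 − 1) = A$88,000.00 × 0.0500411… = A$4,403.6159…
Penalties + interest = A$6,160.0000 + A$4,403.6159… = A$10,563.62

A$10,563.62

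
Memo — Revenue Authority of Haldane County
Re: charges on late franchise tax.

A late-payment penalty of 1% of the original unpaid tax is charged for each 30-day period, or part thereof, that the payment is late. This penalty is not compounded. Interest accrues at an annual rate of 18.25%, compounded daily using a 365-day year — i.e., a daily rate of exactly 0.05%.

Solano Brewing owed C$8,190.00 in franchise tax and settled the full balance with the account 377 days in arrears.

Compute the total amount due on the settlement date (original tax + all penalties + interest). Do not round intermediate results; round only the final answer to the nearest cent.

C$10,953.14

Penalty periods: ⌈377/30⌉ = 13; penalty = 13 × 1% × C$8,190.00 = C$1,064.70
Interest: C$8,190.00 × ((1 + 0.0005)^377 − 1) = C$8,190.00 × 0.20738020… = C$1,698.4439…
Total = C$8,190.00 + C$1,064.7000 + C$1,698.4439… = C$10,953.14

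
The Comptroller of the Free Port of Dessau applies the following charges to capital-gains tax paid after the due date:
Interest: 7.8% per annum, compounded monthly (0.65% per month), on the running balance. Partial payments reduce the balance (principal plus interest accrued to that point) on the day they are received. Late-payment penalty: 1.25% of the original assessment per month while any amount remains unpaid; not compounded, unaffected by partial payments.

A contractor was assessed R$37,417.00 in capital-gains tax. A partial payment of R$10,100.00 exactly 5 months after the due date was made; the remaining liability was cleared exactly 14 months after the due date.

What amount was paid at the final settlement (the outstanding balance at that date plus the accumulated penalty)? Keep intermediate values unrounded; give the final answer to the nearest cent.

R$36,811.14

Balance at month 5: R$37,417.0000 × (1 + 0.0065)^5 = R$38,648.9643…
After R$10,100.00 payment: R$38,648.9643… − R$10,100.00 = R$28,548.9643…
Balance at month 14: R$28,548.9643… × (1 + 0.0065)^9 = R$30,263.1667…
Penalty: 14 × 1.25% × R$37,417.00 = R$6,547.98…
Final settlement = outstanding balance + penalty = R$30,263.1667… + R$6,547.98… = R$36,811.14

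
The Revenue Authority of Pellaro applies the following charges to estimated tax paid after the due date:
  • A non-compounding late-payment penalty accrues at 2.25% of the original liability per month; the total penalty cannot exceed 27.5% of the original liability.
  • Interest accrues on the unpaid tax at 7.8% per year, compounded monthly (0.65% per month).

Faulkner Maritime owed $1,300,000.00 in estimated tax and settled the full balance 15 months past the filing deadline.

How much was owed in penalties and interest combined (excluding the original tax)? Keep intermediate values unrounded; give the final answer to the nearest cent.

$490,182.78

Penalty (uncapped): 15 × 2.25% × $1,300,000.00 = $438,750.00; cap = 27.5% × $1,300,000.00 = $357,500.00 → penalty = $357,500.00
Interest: $1,300,000.00 × ((1 + 0.0065)^15 − 1) = $1,300,000.00 × 0.1020637… = $132,682.7791…
Penalties + interest = $357,500.0000 + $132,682.7791… = $490,182.78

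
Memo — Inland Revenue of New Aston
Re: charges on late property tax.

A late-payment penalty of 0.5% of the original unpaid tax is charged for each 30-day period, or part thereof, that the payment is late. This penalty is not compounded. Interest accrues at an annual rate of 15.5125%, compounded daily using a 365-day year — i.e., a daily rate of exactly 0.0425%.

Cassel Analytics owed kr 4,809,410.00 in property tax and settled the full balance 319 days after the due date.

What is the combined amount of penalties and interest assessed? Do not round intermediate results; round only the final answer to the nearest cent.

kr 962,661.60

Penalty periods: ⌈319/30⌉ = 11; penalty = 11 × 0.5% × kr 4,809,410.00 = kr 264,517.55
Interest: kr 4,809,410.00 × ((1 + 0.000425)^319 − 1) = kr 4,809,410.00 × 0.14516210… = kr 698,144.0522…
Penalties + interest = kr 264,517.5500 + kr 698,144.0522… = kr 962,661.60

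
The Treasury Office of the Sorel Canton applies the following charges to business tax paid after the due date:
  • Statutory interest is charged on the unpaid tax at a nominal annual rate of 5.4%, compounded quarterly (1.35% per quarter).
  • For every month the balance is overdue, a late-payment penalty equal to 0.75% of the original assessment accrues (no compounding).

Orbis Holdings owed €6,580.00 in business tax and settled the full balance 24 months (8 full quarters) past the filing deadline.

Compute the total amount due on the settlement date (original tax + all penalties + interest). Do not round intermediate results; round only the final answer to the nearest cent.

€8,509.54

Late-payment penalty = 0.75% × €6,580.00 × 24 mo = €1,184.40
Interest: €6,580.00 × ((1 + 0.0135)^8 − 1) = €6,580.00 × 0.1132431… = €745.1398…
Total = €6,580.00 + €1,184.4000 + €745.1398… = €8,509.54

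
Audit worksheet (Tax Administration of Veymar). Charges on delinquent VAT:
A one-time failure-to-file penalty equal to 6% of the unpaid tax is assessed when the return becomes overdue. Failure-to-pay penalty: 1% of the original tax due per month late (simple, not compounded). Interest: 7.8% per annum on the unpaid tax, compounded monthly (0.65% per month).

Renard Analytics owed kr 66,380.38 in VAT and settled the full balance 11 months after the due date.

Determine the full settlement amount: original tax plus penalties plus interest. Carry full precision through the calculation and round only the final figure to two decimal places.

kr 82,568.54

Failure-to-file penalty: 6% × kr 66,380.38 = kr 3,982.82…
Failure-to-pay penalty = 1% × kr 66,380.38 × 11 mo = kr 7,301.84…
Interest: kr 66,380.38 × ((1 + 0.0065)^11 − 1) = kr 66,380.38 × 0.0738697… = kr 4,903.4959…
Total = kr 66,380.38 + kr 11,284.6646 + kr 4,903.4959… = kr 82,568.54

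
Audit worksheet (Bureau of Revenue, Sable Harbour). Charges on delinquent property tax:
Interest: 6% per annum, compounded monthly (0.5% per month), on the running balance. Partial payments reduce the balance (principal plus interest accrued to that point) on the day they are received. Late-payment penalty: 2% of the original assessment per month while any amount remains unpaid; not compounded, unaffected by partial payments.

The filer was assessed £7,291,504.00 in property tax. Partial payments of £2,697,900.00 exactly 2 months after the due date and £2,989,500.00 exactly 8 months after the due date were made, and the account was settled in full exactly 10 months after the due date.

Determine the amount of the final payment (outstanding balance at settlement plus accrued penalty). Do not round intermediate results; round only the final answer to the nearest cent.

Balance at month 2: £7,291,504.0000 × (1 + 0.005)^2 = £7,364,601.3276
After £2,697,900.00 payment: £7,364,601.3276 − £2,697,900.00 = £4,666,701.3276
Balance at month 8: £4,666,701.3276 × (1 + 0.005)^6 = £4,808,464.0910…
After £2,989,500.00 payment: £4,808,464.0910… − £2,989,500.00 = £1,818,964.0910…
Balance at month 10: £1,818,964.0910… × (1 + 0.005)^2 = £1,837,199.2060…
Penalty: 10 × 2% × £7,291,504.00 = £1,458,300.80
Final settlement = outstanding balance + penalty = £1,837,199.2060… + £1,458,300.80 = £3,295,500.01

£3,295,500.01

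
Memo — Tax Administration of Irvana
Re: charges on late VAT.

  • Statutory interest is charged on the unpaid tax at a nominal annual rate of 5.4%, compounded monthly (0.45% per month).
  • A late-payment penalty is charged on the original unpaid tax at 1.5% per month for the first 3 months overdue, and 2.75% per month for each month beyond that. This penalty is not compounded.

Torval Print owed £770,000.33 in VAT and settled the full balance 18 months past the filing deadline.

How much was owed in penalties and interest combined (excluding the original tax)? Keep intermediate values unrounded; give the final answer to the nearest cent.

£417,089.07

Penalty, months 1–3: 3 × 1.5% × £770,000.33 = £34,650.01…
Penalty, months 4–18: 15 × 2.75% × £770,000.33 = £317,625.14…
Interest: £770,000.33 × ((1 + 0.0045)^18 − 1) = £770,000.33 × 0.0841739… = £64,813.9144…
Penalties + interest = £352,275.1510… + £64,813.9144… = £417,089.07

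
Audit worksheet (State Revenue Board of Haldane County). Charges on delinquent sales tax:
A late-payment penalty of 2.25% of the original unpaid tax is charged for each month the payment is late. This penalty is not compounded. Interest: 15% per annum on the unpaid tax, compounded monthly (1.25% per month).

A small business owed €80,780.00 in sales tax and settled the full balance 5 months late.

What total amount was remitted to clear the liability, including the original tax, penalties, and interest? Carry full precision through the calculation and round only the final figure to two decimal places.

Late-payment penalty: 5 × 2.25% × €80,780.00 = €9,087.75
Interest: €80,780.00 × ((1 + 0.0125)^5 − 1) = €80,780.00 × 0.0640822… = €5,176.5564…
Total = €80,780.00 + €9,087.7500 + €5,176.5564… = €95,044.31

€95,044.31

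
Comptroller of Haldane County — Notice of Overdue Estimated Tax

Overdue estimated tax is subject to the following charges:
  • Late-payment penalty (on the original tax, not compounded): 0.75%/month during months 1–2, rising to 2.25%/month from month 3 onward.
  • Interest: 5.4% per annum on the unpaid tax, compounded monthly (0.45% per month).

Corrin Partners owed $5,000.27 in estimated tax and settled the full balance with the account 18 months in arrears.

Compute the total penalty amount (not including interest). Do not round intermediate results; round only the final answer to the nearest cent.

$1,875.10

Penalty, months 1–2: 2 × 0.75% × $5,000.27 = $75.00…
Penalty, months 3–18: 16 × 2.25% × $5,000.27 = $1,800.10…
Total penalty = $75.00… + $1,800.10… = $1,875.10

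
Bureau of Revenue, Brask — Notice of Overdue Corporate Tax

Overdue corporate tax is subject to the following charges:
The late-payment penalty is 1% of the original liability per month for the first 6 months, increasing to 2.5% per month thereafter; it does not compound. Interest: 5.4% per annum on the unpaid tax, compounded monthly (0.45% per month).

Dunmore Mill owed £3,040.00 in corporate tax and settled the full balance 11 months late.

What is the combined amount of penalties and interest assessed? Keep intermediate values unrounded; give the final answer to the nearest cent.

£716.31

Penalty, months 1–6: 6 × 1% × £3,040.00 = £182.40
Penalty, months 7–11: 5 × 2.5% × £3,040.00 = £380.00
Interest: £3,040.00 × ((1 + 0.0045)^11 − 1) = £3,040.00 × 0.0506289… = £153.9119…
Penalties + interest = £562.4000 + £153.9119… = £716.31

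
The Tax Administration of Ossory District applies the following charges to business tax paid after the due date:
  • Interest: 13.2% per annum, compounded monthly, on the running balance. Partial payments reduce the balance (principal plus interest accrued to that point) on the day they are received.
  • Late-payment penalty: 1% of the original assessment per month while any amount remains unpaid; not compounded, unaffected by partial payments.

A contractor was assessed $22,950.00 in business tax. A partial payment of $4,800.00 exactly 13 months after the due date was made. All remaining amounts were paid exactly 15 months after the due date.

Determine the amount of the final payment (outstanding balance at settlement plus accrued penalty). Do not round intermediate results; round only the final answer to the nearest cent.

Monthly rate = 13.2% ÷ 12 = 1.1%
Balance at month 13: $22,950.0000 × (1 + 0.011)^13 = $26,457.4335…
After $4,800.00 payment: $26,457.4335… − $4,800.00 = $21,657.4335…
Balance at month 15: $21,657.4335… × (1 + 0.011)^2 = $22,136.5175…
Penalty: 15 × 1% × $22,950.00 = $3,442.50
Final settlement = outstanding balance + penalty = $22,136.5175… + $3,442.50 = $25,579.02

$25,579.02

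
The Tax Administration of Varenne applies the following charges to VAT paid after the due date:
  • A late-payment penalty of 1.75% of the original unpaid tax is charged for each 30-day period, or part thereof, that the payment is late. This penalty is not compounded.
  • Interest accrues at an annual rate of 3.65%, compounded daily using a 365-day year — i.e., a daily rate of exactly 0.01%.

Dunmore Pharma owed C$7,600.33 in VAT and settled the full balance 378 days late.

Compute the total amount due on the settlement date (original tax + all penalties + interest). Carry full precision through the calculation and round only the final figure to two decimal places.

C$9,622.18

Penalty periods: ⌈378/30⌉ = 13; penalty = 13 × 1.75% × C$7,600.33 = C$1,729.08…
Interest: C$7,600.33 × ((1 + 0.0001)^378 − 1) = C$7,600.33 × 0.03852154… = C$292.7765…
Total = C$7,600.33 + C$1,729.0751… + C$292.7765… = C$9,622.18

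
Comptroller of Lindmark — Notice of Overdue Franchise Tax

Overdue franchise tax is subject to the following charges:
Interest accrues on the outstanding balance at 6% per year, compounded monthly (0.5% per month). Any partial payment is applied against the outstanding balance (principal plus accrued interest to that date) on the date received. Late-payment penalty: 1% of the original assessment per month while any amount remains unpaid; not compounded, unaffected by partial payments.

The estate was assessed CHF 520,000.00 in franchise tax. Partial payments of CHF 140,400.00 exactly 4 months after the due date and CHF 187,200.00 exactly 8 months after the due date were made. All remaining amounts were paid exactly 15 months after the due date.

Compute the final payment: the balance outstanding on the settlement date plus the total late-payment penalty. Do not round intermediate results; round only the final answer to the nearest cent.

Balance at month 4: CHF 520,000.0000 × (1 + 0.005)^4 = CHF 530,478.2603…
After CHF 140,400.00 payment: CHF 530,478.2603… − CHF 140,400.00 = CHF 390,078.2603…
Balance at month 8: CHF 390,078.2603… × (1 + 0.005)^4 = CHF 397,938.5326…
After CHF 187,200.00 payment: CHF 397,938.5326… − CHF 187,200.00 = CHF 210,738.5326…
Balance at month 15: CHF 210,738.5326… × (1 + 0.005)^7 = CHF 218,225.9455…
Penalty: 15 × 1% × CHF 520,000.00 = CHF 78,000.00
Final settlement = outstanding balance + penalty = CHF 218,225.9455… + CHF 78,000.00 = CHF 296,225.95

CHF 296,225.95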